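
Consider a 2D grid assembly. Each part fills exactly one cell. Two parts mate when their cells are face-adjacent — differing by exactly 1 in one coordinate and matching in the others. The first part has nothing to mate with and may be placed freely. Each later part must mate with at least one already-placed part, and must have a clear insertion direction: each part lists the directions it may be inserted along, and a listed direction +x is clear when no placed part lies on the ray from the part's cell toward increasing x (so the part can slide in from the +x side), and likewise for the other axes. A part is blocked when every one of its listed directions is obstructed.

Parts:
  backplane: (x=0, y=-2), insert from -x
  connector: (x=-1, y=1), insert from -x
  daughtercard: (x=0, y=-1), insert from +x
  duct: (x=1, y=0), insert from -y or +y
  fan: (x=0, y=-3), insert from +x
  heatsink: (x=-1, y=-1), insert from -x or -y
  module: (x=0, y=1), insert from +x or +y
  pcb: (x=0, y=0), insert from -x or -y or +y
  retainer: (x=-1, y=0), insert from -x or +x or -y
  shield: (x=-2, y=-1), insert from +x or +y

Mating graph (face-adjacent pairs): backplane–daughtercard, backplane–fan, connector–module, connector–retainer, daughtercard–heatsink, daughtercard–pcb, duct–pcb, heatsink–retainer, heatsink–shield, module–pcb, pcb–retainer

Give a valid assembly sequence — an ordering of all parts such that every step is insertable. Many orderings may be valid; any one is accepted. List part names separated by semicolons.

1. heatsink@(-1, -1) [-x clear] — {heatsink}
2. shield@(-2, -1) [+y clear] — {heatsink, shield}
3. daughtercard@(0, -1) [+x clear] — {daughtercard, heatsink, shield}
4. pcb@(0, 0) [-x clear] — {daughtercard, heatsink, pcb, shield}
5. module@(0, 1) [+x clear] — {daughtercard, heatsink, module, pcb, shield}
6. duct@(1, 0) [-y clear] — {daughtercard, duct, heatsink, module, pcb, shield}
7. connector@(-1, 1) [-x clear] — {connector, daughtercard, duct, heatsink, module, pcb, shield}
8. retainer@(-1, 0) [-x clear] — {connector, daughtercard, duct, heatsink, module, pcb, retainer, shield}
9. backplane@(0, -2) [-x clear] — {backplane, connector, daughtercard, duct, heatsink, module, pcb, retainer, shield}
10. fan@(0, -3) [+x clear] — {backplane, connector, daughtercard, duct, fan, heatsink, module, pcb, retainer, shield}

heatsink; shield; daughtercard; pcb; module; duct; connector; retainer; backplane; fan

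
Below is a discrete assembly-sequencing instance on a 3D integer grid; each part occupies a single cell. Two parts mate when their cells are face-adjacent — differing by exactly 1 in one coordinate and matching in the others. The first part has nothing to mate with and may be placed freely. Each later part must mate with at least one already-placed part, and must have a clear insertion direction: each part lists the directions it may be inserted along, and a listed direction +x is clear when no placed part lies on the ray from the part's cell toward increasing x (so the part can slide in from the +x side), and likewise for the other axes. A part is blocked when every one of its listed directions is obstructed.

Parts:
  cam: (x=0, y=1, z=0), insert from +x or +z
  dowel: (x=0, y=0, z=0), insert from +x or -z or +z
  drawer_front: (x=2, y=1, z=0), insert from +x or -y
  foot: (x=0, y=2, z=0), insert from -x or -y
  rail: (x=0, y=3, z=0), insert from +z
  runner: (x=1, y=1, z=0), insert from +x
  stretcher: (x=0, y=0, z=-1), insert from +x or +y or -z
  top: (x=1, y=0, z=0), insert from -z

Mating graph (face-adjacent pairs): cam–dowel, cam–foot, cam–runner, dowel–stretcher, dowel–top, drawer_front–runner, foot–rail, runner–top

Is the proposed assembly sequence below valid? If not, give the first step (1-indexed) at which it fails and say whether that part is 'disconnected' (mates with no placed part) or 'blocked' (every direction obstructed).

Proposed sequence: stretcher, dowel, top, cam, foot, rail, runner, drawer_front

Valid

1. stretcher@(0, 0, -1) [+x clear] — {stretcher}
2. dowel@(0, 0, 0) [+x clear] — {dowel, stretcher}
3. top@(1, 0, 0) [-z clear] — {dowel, stretcher, top}
4. cam@(0, 1, 0) [+x clear] — {cam, dowel, stretcher, top}
5. foot@(0, 2, 0) [-x clear] — {cam, dowel, foot, stretcher, top}
6. rail@(0, 3, 0) [+z clear] — {cam, dowel, foot, rail, stretcher, top}
7. runner@(1, 1, 0) [+x clear] — {cam, dowel, foot, rail, runner, stretcher, top}
8. drawer_front@(2, 1, 0) [+x clear] — {cam, dowel, drawer_front, foot, rail, runner, stretcher, top}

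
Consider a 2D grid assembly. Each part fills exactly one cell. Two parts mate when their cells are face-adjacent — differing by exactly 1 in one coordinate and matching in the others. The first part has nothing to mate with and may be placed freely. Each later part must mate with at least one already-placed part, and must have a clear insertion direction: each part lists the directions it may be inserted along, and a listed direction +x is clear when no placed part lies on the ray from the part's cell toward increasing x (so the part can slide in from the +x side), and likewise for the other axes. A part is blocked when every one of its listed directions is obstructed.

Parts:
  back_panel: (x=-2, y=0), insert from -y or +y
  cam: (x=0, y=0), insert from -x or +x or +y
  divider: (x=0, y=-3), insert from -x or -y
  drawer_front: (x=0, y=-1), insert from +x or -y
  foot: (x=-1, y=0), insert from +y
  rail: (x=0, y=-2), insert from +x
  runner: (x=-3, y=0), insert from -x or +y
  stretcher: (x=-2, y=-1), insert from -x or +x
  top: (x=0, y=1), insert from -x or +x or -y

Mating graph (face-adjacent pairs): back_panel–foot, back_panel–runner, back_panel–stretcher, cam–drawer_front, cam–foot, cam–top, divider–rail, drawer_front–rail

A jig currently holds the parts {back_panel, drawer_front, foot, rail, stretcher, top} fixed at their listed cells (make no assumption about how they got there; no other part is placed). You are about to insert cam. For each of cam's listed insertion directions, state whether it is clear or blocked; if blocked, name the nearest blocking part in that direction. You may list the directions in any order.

+x: clear; +y: blocked by top; -x: blocked by foot

-x: nearest on ray is foot@(-1, 0) ⇒ blocked
+x: ray from cam(0, 0) has no placed part ⇒ clear
+y: nearest on ray is top@(0, 1) ⇒ blocked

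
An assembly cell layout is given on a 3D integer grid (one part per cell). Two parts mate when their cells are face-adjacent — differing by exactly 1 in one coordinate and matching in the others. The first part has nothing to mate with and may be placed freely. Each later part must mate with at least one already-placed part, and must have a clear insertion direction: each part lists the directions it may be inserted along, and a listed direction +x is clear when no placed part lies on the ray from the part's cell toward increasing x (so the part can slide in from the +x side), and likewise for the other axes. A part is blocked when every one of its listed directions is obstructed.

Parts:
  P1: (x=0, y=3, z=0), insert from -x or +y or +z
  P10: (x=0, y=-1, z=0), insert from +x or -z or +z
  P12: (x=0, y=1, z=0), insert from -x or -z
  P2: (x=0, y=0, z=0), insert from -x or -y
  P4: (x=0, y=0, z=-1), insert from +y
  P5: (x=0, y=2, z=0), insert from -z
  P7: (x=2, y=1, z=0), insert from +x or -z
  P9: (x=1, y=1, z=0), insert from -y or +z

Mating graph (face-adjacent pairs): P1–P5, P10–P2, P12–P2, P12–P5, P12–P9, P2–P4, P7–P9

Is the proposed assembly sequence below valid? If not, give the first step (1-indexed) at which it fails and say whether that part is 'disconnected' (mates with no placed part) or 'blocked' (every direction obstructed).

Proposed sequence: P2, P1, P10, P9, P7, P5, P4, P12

Invalid at step 2 (disconnected)

1. P2@(0, 0, 0) [-x clear] — {P2}
2. P1@(0, 3, 0) — no placed neighbour ⇒ disconnected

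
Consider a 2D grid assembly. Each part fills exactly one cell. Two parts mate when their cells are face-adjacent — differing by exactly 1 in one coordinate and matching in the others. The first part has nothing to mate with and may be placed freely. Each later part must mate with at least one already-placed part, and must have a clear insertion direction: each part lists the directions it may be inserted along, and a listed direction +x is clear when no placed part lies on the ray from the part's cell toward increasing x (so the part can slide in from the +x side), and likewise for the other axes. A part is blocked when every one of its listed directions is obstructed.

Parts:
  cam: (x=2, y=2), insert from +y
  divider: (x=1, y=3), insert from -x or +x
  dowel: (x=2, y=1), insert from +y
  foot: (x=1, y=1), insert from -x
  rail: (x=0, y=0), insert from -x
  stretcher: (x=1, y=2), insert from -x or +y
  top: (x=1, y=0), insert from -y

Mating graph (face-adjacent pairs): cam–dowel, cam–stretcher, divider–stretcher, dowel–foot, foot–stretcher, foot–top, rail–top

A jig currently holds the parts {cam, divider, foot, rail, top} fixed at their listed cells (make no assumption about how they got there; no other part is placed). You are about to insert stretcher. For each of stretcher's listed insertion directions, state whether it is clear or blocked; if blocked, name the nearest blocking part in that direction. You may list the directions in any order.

-x: ray from stretcher(1, 2) has no placed part ⇒ clear
+y: nearest on ray is divider@(1, 3) ⇒ blocked

+y: blocked by divider; -x: clear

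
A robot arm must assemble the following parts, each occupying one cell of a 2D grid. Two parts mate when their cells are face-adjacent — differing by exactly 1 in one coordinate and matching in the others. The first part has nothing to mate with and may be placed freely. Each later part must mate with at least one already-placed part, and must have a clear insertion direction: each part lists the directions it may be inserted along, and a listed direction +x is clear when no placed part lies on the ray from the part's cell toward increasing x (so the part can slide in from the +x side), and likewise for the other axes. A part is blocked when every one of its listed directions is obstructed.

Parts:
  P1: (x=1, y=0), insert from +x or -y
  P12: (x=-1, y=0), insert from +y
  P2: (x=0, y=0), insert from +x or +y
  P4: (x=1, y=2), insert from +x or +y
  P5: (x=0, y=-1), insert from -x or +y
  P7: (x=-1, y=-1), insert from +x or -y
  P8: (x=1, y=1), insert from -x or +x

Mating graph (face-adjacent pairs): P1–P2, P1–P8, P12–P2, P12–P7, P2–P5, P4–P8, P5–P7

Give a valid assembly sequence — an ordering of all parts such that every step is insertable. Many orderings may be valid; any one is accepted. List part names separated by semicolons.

1. P1@(1, 0) [+x clear] — {P1}
2. P2@(0, 0) [+y clear] — {P1, P2}
3. P5@(0, -1) [-x clear] — {P1, P2, P5}
4. P12@(-1, 0) [+y clear] — {P1, P12, P2, P5}
5. P7@(-1, -1) [-y clear] — {P1, P12, P2, P5, P7}
6. P8@(1, 1) [-x clear] — {P1, P12, P2, P5, P7, P8}
7. P4@(1, 2) [+x clear] — {P1, P12, P2, P4, P5, P7, P8}

P1; P2; P5; P12; P7; P8; P4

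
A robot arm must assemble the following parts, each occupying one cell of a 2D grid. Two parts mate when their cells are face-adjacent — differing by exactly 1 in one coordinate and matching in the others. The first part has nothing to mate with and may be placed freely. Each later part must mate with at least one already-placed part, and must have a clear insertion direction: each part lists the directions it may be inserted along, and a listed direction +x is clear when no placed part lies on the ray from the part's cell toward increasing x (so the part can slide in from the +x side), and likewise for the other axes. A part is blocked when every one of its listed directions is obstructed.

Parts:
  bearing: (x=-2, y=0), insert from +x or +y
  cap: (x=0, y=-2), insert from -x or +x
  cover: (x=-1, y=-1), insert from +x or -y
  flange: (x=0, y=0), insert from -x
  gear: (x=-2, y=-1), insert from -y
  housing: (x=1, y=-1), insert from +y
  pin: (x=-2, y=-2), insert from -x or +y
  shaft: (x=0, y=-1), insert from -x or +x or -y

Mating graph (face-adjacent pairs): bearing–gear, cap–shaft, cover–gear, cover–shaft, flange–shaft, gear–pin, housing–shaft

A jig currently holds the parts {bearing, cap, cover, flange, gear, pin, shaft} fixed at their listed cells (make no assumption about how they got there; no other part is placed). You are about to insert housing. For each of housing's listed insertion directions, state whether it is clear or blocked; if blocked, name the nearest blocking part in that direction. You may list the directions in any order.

+y: ray from housing(1, -1) has no placed part ⇒ clear

+y: clear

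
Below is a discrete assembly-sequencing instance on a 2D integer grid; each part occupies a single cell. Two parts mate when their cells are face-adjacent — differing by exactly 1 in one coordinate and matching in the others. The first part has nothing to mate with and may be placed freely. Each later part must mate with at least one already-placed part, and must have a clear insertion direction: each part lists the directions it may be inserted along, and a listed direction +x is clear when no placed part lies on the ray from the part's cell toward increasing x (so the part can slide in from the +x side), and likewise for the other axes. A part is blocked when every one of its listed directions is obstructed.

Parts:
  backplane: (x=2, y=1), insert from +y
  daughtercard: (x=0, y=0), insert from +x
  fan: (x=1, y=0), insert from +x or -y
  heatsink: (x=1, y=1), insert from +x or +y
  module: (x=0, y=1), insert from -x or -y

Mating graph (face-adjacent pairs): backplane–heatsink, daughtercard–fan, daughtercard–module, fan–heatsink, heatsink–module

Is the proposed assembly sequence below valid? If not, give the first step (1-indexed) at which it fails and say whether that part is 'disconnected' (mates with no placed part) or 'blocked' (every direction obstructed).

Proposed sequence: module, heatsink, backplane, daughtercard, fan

Valid

1. module@(0, 1) [-x clear] — {module}
2. heatsink@(1, 1) [+x clear] — {heatsink, module}
3. backplane@(2, 1) [+y clear] — {backplane, heatsink, module}
4. daughtercard@(0, 0) [+x clear] — {backplane, daughtercard, heatsink, module}
5. fan@(1, 0) [+x clear] — {backplane, daughtercard, fan, heatsink, module}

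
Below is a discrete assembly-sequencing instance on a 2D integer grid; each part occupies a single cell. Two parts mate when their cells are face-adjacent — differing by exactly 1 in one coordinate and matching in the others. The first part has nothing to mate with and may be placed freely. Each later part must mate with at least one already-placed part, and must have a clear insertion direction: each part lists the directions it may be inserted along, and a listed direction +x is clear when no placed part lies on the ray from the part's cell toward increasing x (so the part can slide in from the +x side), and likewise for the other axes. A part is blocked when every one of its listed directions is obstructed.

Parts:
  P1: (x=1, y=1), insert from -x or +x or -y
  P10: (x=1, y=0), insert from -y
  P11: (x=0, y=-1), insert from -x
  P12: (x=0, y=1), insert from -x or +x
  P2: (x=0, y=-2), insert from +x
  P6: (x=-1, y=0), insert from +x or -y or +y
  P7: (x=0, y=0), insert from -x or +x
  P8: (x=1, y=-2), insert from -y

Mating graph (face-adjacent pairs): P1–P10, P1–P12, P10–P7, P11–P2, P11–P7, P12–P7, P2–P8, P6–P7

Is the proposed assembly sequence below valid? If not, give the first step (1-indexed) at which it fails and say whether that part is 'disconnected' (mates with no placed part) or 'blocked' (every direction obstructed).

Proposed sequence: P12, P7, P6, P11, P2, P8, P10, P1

1. P12@(0, 1) [-x clear] — {P12}
2. P7@(0, 0) [-x clear] — {P12, P7}
3. P6@(-1, 0) [-y clear] — {P12, P6, P7}
4. P11@(0, -1) [-x clear] — {P11, P12, P6, P7}
5. P2@(0, -2) [+x clear] — {P11, P12, P2, P6, P7}
6. P8@(1, -2) [-y clear] — {P11, P12, P2, P6, P7, P8}
7. P10@(1, 0) — -y all obstructed ⇒ blocked

Invalid at step 7 (blocked)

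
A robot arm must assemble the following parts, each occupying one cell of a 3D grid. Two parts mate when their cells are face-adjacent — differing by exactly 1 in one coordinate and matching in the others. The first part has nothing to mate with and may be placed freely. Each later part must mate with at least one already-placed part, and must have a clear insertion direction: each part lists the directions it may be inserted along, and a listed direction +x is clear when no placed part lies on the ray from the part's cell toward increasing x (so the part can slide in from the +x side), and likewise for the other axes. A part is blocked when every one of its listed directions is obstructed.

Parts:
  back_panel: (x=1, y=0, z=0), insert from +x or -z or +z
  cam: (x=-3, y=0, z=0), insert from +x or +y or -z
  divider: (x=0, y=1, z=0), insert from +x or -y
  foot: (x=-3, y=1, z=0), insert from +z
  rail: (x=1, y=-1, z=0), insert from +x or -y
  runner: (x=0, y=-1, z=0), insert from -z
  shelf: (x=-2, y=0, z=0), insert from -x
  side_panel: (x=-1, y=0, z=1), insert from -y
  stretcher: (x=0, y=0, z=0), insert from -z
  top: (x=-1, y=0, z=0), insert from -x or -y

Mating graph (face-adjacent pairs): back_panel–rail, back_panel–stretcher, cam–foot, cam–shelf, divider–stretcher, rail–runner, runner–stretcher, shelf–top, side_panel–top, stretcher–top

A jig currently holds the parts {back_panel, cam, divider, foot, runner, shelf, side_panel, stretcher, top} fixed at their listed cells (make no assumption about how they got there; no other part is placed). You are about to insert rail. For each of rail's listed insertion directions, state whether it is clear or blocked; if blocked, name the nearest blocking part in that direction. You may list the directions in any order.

+x: clear; -y: clear

+x: ray from rail(1, -1, 0) has no placed part ⇒ clear
-y: ray from rail(1, -1, 0) has no placed part ⇒ clear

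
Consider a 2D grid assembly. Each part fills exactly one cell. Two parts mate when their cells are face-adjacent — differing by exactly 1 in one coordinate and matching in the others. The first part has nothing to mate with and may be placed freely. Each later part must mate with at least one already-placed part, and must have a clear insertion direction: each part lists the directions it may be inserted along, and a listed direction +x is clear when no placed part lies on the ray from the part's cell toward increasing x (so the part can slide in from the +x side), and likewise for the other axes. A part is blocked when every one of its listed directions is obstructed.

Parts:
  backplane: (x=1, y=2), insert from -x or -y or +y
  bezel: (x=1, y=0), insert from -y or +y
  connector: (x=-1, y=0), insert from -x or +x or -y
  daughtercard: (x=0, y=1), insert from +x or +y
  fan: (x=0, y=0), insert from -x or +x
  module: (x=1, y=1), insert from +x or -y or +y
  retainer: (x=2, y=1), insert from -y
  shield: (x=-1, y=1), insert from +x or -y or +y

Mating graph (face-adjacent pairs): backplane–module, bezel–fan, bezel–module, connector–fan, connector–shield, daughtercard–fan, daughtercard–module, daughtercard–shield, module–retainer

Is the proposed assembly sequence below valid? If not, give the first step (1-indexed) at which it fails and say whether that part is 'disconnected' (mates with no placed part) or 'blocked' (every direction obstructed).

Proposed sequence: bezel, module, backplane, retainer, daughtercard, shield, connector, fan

1. bezel@(1, 0) [-y clear] — {bezel}
2. module@(1, 1) [+x clear] — {bezel, module}
3. backplane@(1, 2) [-x clear] — {backplane, bezel, module}
4. retainer@(2, 1) [-y clear] — {backplane, bezel, module, retainer}
5. daughtercard@(0, 1) [+y clear] — {backplane, bezel, daughtercard, module, retainer}
6. shield@(-1, 1) [-y clear] — {backplane, bezel, daughtercard, module, retainer, shield}
7. connector@(-1, 0) [-x clear] — {backplane, bezel, connector, daughtercard, module, retainer, shield}
8. fan@(0, 0) — -x/+x all obstructed ⇒ blocked

Invalid at step 8 (blocked)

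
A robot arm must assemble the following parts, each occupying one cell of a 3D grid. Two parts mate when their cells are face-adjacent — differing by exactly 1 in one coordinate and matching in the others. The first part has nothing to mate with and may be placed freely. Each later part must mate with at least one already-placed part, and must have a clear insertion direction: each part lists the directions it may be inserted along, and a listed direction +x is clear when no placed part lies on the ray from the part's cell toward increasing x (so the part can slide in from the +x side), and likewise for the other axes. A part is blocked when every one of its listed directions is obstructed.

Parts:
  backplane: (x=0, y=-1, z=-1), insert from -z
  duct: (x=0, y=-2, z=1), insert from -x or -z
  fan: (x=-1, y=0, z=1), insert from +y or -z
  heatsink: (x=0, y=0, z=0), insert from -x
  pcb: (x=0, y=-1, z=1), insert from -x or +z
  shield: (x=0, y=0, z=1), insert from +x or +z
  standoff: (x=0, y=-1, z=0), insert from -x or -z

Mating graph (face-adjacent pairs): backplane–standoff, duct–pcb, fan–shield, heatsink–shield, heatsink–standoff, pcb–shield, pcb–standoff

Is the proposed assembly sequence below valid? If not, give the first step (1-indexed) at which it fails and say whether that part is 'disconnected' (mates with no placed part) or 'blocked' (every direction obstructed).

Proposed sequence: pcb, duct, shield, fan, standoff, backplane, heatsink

Valid

1. pcb@(0, -1, 1) [-x clear] — {pcb}
2. duct@(0, -2, 1) [-x clear] — {duct, pcb}
3. shield@(0, 0, 1) [+x clear] — {duct, pcb, shield}
4. fan@(-1, 0, 1) [+y clear] — {duct, fan, pcb, shield}
5. standoff@(0, -1, 0) [-x clear] — {duct, fan, pcb, shield, standoff}
6. backplane@(0, -1, -1) [-z clear] — {backplane, duct, fan, pcb, shield, standoff}
7. heatsink@(0, 0, 0) [-x clear] — {backplane, duct, fan, heatsink, pcb, shield, standoff}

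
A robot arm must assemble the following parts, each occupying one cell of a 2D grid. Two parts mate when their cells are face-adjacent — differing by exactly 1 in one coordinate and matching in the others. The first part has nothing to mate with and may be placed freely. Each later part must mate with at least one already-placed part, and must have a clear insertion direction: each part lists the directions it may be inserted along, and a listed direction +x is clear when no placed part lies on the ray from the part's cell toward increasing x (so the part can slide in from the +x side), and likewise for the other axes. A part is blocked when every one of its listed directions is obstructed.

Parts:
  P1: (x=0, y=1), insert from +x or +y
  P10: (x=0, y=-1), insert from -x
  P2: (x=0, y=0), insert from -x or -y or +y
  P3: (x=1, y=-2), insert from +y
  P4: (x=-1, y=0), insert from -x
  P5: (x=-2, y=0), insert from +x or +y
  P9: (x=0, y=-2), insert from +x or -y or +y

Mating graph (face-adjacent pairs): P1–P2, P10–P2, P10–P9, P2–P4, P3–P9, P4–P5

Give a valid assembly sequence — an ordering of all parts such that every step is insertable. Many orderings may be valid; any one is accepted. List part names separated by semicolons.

P3; P9; P10; P2; P1; P4; P5

1. P3@(1, -2) [+y clear] — {P3}
2. P9@(0, -2) [-y clear] — {P3, P9}
3. P10@(0, -1) [-x clear] — {P10, P3, P9}
4. P2@(0, 0) [-x clear] — {P10, P2, P3, P9}
5. P1@(0, 1) [+x clear] — {P1, P10, P2, P3, P9}
6. P4@(-1, 0) [-x clear] — {P1, P10, P2, P3, P4, P9}
7. P5@(-2, 0) [+y clear] — {P1, P10, P2, P3, P4, P5, P9}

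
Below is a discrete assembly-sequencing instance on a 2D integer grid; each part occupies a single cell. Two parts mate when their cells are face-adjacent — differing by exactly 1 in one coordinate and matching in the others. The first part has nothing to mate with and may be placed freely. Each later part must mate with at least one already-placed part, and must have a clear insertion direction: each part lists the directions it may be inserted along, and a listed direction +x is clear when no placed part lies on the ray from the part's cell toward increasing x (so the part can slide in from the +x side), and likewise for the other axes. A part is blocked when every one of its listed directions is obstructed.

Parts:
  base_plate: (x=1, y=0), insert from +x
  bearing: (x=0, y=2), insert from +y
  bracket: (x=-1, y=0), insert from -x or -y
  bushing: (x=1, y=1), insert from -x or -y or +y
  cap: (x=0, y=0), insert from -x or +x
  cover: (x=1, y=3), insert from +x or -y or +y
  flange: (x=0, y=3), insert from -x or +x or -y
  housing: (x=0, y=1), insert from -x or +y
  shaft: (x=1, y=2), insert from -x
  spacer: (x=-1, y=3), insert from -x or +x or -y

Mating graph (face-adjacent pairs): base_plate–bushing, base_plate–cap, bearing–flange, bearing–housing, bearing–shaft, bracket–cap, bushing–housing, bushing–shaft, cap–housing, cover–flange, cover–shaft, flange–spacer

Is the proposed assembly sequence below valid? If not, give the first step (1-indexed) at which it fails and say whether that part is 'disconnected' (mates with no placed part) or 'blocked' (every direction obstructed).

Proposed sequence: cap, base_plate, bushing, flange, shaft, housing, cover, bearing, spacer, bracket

Invalid at step 4 (disconnected)

1. cap@(0, 0) [-x clear] — {cap}
2. base_plate@(1, 0) [+x clear] — {base_plate, cap}
3. bushing@(1, 1) [-x clear] — {base_plate, bushing, cap}
4. flange@(0, 3) — no placed neighbour ⇒ disconnected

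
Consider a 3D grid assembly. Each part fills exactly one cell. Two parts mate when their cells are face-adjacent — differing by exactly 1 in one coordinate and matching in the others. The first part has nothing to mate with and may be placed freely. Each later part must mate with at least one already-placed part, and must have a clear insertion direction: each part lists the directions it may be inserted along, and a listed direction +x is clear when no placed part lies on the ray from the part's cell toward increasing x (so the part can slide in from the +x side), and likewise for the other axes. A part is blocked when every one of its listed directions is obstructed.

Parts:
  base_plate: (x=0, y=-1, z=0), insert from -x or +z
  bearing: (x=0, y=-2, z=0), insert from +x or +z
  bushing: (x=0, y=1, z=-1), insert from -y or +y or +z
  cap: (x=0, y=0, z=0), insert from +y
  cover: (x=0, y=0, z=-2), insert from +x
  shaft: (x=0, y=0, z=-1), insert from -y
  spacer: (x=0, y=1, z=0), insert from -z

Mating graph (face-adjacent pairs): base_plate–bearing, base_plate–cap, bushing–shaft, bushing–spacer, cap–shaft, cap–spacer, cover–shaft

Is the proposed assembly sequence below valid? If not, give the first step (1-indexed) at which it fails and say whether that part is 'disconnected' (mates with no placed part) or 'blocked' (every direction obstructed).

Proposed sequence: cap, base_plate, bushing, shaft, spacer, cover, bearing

1. cap@(0, 0, 0) [+y clear] — {cap}
2. base_plate@(0, -1, 0) [-x clear] — {base_plate, cap}
3. bushing@(0, 1, -1) — no placed neighbour ⇒ disconnected

Invalid at step 3 (disconnected)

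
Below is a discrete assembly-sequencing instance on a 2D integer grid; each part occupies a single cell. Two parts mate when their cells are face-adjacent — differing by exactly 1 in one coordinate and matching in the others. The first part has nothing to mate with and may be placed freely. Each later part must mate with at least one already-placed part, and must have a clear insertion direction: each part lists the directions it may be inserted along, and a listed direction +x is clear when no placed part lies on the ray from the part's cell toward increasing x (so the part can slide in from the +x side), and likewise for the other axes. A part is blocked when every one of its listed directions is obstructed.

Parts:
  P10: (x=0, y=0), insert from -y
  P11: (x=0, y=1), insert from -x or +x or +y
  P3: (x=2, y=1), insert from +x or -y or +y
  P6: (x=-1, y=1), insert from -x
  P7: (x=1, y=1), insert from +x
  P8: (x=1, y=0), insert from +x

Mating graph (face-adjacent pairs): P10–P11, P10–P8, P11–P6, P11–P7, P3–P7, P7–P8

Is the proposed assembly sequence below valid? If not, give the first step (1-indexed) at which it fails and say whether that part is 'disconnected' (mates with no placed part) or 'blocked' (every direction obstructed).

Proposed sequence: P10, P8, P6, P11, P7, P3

Invalid at step 3 (disconnected)

1. P10@(0, 0) [-y clear] — {P10}
2. P8@(1, 0) [+x clear] — {P10, P8}
3. P6@(-1, 1) — no placed neighbour ⇒ disconnected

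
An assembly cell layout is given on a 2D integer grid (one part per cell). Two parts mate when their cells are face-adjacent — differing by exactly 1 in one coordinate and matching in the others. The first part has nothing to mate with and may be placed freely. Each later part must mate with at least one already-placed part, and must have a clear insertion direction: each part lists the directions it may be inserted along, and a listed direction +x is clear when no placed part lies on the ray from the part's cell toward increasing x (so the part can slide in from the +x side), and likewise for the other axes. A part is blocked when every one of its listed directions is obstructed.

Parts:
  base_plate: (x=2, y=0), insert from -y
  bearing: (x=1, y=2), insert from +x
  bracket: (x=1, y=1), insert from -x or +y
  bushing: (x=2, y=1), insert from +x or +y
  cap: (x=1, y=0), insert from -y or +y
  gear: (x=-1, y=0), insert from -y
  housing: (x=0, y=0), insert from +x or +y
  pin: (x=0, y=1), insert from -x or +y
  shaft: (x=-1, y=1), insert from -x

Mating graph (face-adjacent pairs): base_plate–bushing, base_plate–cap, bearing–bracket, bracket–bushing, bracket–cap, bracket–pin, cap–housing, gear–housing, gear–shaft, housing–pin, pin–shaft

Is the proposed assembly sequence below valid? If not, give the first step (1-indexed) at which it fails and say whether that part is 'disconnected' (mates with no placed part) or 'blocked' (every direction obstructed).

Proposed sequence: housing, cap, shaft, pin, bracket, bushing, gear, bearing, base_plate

1. housing@(0, 0) [+x clear] — {housing}
2. cap@(1, 0) [-y clear] — {cap, housing}
3. shaft@(-1, 1) — no placed neighbour ⇒ disconnected

Invalid at step 3 (disconnected)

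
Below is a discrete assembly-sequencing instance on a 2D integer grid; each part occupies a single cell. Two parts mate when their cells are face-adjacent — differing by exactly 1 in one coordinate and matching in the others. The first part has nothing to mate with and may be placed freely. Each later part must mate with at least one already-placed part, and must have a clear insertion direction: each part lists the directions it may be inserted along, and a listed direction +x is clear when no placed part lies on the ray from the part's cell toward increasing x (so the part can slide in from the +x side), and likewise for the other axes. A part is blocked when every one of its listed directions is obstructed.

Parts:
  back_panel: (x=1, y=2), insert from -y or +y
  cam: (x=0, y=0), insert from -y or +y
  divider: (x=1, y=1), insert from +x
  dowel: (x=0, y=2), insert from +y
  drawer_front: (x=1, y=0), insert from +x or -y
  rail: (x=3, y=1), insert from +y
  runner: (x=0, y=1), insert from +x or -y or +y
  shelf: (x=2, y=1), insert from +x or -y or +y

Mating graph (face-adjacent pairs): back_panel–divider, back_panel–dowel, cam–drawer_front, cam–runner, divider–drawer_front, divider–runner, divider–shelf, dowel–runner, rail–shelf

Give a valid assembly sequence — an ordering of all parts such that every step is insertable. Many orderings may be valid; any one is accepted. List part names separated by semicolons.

1. cam@(0, 0) [-y clear] — {cam}
2. runner@(0, 1) [+x clear] — {cam, runner}
3. divider@(1, 1) [+x clear] — {cam, divider, runner}
4. shelf@(2, 1) [+x clear] — {cam, divider, runner, shelf}
5. dowel@(0, 2) [+y clear] — {cam, divider, dowel, runner, shelf}
6. drawer_front@(1, 0) [+x clear] — {cam, divider, dowel, drawer_front, runner, shelf}
7. rail@(3, 1) [+y clear] — {cam, divider, dowel, drawer_front, rail, runner, shelf}
8. back_panel@(1, 2) [+y clear] — {back_panel, cam, divider, dowel, drawer_front, rail, runner, shelf}

cam; runner; divider; shelf; dowel; drawer_front; rail; back_panel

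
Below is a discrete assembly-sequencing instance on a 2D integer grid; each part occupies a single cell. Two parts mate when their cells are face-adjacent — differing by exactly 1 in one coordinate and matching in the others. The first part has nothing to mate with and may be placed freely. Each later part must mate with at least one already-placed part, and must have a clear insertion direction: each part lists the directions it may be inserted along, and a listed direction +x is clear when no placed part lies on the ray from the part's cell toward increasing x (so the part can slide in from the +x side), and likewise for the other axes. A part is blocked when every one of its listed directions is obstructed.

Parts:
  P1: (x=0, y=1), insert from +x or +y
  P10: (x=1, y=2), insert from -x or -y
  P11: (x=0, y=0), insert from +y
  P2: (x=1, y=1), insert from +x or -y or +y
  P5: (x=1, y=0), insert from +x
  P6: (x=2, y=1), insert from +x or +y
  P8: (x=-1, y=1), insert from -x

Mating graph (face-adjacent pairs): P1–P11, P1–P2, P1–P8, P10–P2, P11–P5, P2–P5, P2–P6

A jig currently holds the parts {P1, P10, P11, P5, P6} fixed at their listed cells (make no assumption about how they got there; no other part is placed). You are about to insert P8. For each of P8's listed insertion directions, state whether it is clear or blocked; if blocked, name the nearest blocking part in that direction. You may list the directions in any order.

-x: ray from P8(-1, 1) has no placed part ⇒ clear

-x: clear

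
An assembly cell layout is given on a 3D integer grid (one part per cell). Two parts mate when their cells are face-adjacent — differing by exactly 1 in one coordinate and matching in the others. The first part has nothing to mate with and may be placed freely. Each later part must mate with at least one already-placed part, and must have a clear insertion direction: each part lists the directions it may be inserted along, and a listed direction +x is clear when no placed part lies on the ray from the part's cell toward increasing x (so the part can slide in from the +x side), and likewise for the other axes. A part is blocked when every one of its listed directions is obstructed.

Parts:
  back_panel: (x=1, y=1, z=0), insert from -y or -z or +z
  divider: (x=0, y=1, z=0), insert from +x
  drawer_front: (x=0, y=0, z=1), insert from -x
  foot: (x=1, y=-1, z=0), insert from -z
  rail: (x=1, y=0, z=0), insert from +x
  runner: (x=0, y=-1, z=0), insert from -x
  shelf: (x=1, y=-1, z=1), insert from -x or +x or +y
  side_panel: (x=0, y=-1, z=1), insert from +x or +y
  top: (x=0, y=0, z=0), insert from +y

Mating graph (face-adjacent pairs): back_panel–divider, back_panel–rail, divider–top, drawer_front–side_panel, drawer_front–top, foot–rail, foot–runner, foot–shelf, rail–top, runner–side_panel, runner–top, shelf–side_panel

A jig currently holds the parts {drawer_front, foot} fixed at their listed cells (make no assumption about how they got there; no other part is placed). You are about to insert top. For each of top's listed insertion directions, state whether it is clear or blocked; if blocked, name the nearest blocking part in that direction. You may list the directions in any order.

+y: ray from top(0, 0, 0) has no placed part ⇒ clear

+y: clear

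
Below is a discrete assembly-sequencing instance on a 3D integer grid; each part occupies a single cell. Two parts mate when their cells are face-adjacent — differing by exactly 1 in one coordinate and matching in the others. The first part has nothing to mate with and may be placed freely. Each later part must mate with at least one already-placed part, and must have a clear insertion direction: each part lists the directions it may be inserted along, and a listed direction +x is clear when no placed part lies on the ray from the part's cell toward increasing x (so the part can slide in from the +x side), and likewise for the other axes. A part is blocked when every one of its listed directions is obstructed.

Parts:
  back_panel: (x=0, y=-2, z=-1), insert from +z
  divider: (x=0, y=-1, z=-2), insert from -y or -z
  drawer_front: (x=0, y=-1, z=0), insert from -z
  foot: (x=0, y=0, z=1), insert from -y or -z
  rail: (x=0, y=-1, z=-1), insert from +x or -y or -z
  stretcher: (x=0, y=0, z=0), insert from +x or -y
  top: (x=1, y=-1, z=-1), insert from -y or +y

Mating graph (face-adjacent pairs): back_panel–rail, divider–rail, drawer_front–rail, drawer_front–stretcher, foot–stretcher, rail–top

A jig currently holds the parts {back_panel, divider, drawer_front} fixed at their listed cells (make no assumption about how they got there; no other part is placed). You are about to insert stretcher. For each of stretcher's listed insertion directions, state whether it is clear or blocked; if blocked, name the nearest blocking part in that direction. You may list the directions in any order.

+x: ray from stretcher(0, 0, 0) has no placed part ⇒ clear
-y: nearest on ray is drawer_front@(0, -1, 0) ⇒ blocked

+x: clear; -y: blocked by drawer_front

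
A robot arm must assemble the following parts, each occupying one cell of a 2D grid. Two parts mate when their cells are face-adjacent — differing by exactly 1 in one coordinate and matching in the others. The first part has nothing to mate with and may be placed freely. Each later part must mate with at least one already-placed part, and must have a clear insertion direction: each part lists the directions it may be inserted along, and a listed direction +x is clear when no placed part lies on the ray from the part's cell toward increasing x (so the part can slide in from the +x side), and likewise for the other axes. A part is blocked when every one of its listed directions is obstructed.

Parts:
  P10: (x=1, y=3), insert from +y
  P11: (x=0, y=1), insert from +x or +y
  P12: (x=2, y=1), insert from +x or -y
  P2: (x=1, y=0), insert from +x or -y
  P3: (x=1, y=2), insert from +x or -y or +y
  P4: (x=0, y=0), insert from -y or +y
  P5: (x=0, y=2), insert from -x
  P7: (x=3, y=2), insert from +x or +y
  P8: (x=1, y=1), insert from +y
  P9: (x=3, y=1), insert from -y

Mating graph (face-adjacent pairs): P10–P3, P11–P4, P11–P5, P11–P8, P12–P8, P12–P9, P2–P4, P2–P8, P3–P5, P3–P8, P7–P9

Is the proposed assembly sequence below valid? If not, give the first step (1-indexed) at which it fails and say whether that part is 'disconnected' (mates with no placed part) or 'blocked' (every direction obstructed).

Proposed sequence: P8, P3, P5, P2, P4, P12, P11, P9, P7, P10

Invalid at step 7 (blocked)

1. P8@(1, 1) [+y clear] — {P8}
2. P3@(1, 2) [+x clear] — {P3, P8}
3. P5@(0, 2) [-x clear] — {P3, P5, P8}
4. P2@(1, 0) [+x clear] — {P2, P3, P5, P8}
5. P4@(0, 0) [-y clear] — {P2, P3, P4, P5, P8}
6. P12@(2, 1) [+x clear] — {P12, P2, P3, P4, P5, P8}
7. P11@(0, 1) — +x/+y all obstructed ⇒ blocked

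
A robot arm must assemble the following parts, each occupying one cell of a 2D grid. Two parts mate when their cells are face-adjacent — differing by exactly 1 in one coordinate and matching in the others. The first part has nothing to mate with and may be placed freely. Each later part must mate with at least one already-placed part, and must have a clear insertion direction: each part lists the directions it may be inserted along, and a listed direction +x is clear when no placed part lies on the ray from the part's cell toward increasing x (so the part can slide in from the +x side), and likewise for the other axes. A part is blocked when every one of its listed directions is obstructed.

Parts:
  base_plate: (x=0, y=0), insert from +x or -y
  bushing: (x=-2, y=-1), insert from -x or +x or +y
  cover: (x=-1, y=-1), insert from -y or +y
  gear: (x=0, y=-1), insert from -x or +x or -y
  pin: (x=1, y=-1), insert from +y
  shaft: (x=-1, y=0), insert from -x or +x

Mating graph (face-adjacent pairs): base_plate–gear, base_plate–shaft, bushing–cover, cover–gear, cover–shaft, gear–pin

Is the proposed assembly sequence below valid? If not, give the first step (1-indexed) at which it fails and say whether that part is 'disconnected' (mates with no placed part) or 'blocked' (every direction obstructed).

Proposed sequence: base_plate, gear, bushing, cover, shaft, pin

1. base_plate@(0, 0) [+x clear] — {base_plate}
2. gear@(0, -1) [-x clear] — {base_plate, gear}
3. bushing@(-2, -1) — no placed neighbour ⇒ disconnected

Invalid at step 3 (disconnected)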